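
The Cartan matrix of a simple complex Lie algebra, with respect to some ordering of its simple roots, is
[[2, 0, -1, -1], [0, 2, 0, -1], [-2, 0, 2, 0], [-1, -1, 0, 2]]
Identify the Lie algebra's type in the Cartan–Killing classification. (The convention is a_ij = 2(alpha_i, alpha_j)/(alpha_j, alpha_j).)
The matrix has rank 4 with 2's on the diagonal. Reading the off-diagonal entries as Dynkin edges (a single edge where a_ij = a_ji = -1; a double or triple edge where a_ij * a_ji = 2 or 3), the diagram is a chain of 4 nodes with a double edge at one end; the terminal node there is the unique long simple root (C_4). One simple-root ordering that puts it in standard form is (alpha_2, alpha_4, alpha_1, alpha_3). So the algebra is type C_4, i.e. sp(8).

C_4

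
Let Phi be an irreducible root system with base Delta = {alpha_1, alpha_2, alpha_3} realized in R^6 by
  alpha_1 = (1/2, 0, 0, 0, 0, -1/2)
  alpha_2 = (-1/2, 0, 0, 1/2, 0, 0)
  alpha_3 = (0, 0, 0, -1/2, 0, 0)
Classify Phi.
B_3

Compute the Cartan integers a_ij = 2(alpha_i, alpha_j)/(alpha_j, alpha_j); the resulting 3x3 Cartan matrix is
[[2, -1, 0], [-1, 2, -2], [0, -1, 2]].
The roots have two lengths (squared-length ratio 2:1); the short ones are alpha_{3}. The associated Dynkin diagram is a chain of 3 nodes with a double edge at one end; the terminal node there is the unique short simple root (B_3), so the type is B_3 (the algebra so(7)).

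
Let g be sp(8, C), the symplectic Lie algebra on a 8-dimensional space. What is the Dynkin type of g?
This is sp(8), which has dimension 8(8+1)/2 = 36 and rank 8/2 = 4. In the classification of classical Lie algebras, the symplectic algebra sp(2n) has type C_n; here n = 4, so the Dynkin diagram is a chain of 4 nodes with a double edge at one end; the terminal node there is the unique long simple root (C_4). Hence the type is C_4.

C4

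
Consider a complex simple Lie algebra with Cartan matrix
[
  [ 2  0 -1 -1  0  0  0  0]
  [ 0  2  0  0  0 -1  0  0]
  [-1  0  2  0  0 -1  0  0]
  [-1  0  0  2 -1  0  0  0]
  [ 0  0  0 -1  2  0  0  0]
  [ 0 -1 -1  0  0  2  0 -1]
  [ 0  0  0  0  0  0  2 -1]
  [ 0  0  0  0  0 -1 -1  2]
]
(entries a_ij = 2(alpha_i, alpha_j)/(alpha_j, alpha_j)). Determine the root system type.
The matrix has rank 8 with 2's on the diagonal. Reading the off-diagonal entries as Dynkin edges (a single edge where a_ij = a_ji = -1; a double or triple edge where a_ij * a_ji = 2 or 3), the diagram is a chain of 7 nodes with one extra node attached to the third node from one end (E_8). One simple-root ordering that puts it in standard form is (alpha_7, alpha_2, alpha_8, alpha_6, alpha_3, alpha_1, alpha_4, alpha_5). So the algebra is type E_8.

E8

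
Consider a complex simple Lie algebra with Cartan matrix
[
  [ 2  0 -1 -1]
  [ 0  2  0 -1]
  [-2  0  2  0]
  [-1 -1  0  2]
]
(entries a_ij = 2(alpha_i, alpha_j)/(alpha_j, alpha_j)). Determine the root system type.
type C_4

The matrix has rank 4 with 2's on the diagonal. Reading the off-diagonal entries as Dynkin edges (a single edge where a_ij = a_ji = -1; a double or triple edge where a_ij * a_ji = 2 or 3), the diagram is a chain of 4 nodes with a double edge at one end; the terminal node there is the unique long simple root (C_4). One simple-root ordering that puts it in standard form is (alpha_2, alpha_4, alpha_1, alpha_3). So the algebra is type C_4, i.e. sp(8).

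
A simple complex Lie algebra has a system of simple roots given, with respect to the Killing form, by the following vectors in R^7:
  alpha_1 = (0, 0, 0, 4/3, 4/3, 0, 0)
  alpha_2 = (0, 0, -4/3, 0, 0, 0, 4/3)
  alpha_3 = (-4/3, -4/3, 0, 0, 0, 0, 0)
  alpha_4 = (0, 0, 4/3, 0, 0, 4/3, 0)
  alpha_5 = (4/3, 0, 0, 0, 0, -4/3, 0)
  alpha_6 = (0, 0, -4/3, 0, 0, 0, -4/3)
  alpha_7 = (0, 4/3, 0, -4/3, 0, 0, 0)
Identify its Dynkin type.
D_7 (so(14))

Compute the Cartan integers a_ij = 2(alpha_i, alpha_j)/(alpha_j, alpha_j); the resulting 7x7 Cartan matrix is
[[2, 0, 0, 0, 0, 0, -1], [0, 2, 0, -1, 0, 0, 0], [0, 0, 2, 0, -1, 0, -1], [0, -1, 0, 2, -1, -1, 0], [0, 0, -1, -1, 2, 0, 0], [0, 0, 0, -1, 0, 2, 0], [-1, 0, -1, 0, 0, 0, 2]].
All simple roots have the same length, so the diagram is simply laced. The associated Dynkin diagram is a chain of 5 nodes with a fork of two nodes at one end (D_7), so the type is D_7 (the algebra so(14)).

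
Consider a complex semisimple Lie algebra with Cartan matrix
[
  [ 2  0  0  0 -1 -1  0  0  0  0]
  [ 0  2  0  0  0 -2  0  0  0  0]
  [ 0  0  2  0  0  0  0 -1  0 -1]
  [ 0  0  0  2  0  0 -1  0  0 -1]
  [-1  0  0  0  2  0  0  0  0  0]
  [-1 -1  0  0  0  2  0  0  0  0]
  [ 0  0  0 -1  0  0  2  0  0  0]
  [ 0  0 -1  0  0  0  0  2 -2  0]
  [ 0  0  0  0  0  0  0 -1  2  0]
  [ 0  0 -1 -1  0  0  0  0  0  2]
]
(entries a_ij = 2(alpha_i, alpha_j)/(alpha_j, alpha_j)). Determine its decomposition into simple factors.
The diagram associated to this matrix has two connected components: the simple roots {alpha_3, alpha_4, alpha_7, alpha_8, alpha_9, alpha_10} form a chain of 6 nodes with a double edge at one end; the terminal node there is the unique short simple root (B_6), and {alpha_1, alpha_2, alpha_5, alpha_6} form a chain of 4 nodes with a double edge at one end; the terminal node there is the unique long simple root (C_4). A semisimple Lie algebra decomposes uniquely as the direct sum of simple ideals, one per connected component of its Dynkin diagram, so g ≅ B_6 ⊕ C_4 (dimension 78 + 36 = 114).

B6 + C4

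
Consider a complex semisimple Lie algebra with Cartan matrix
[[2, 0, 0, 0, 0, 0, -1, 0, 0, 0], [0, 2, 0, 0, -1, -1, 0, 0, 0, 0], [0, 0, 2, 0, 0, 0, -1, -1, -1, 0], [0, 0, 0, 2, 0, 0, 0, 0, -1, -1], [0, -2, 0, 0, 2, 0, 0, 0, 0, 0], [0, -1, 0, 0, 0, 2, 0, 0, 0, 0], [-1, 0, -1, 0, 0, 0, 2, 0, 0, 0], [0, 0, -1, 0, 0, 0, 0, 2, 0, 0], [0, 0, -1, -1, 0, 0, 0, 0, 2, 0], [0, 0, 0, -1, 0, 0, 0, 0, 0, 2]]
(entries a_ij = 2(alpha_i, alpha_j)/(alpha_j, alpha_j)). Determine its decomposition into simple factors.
The diagram associated to this matrix has two connected components: the simple roots {alpha_2, alpha_5, alpha_6} form a chain of 3 nodes with a double edge at one end; the terminal node there is the unique long simple root (C_3), and {alpha_1, alpha_3, alpha_4, alpha_7, alpha_8, alpha_9, alpha_10} form a chain of 6 nodes with one extra node attached to the third node from one end (E_7). A semisimple Lie algebra decomposes uniquely as the direct sum of simple ideals, one per connected component of its Dynkin diagram, so g ≅ C_3 ⊕ E_7 (dimension 21 + 133 = 154).

type C_3 ⊕ type E_7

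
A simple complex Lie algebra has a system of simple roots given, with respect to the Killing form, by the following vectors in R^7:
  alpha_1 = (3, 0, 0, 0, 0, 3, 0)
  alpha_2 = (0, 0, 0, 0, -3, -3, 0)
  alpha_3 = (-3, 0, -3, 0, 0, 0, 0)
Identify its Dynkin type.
A3

Compute the Cartan integers a_ij = 2(alpha_i, alpha_j)/(alpha_j, alpha_j); the resulting 3x3 Cartan matrix is
[[2, -1, -1], [-1, 2, 0], [-1, 0, 2]].
All simple roots have the same length, so the diagram is simply laced. The associated Dynkin diagram is a chain of 3 nodes with single edges (A_3), so the type is A_3 (the algebra sl(4)).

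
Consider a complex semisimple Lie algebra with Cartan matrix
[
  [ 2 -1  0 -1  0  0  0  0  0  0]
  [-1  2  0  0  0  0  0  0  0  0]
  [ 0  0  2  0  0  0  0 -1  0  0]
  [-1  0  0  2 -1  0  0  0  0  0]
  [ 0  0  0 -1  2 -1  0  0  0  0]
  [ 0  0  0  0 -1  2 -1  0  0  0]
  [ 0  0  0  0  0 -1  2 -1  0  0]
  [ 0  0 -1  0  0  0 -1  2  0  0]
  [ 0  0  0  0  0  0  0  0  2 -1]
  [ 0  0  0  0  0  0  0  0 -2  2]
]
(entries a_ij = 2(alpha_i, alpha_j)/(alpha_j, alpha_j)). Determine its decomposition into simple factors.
The diagram associated to this matrix has two connected components: the simple roots {alpha_1, alpha_2, alpha_3, alpha_4, alpha_5, alpha_6, alpha_7, alpha_8} form a chain of 8 nodes with single edges (A_8), and {alpha_9, alpha_10} form a chain of 2 nodes with a double edge at one end; the terminal node there is the unique short simple root (B_2). A semisimple Lie algebra decomposes uniquely as the direct sum of simple ideals, one per connected component of its Dynkin diagram, so g ≅ A_8 ⊕ B_2 (dimension 80 + 10 = 90).

type A_8 + type B_2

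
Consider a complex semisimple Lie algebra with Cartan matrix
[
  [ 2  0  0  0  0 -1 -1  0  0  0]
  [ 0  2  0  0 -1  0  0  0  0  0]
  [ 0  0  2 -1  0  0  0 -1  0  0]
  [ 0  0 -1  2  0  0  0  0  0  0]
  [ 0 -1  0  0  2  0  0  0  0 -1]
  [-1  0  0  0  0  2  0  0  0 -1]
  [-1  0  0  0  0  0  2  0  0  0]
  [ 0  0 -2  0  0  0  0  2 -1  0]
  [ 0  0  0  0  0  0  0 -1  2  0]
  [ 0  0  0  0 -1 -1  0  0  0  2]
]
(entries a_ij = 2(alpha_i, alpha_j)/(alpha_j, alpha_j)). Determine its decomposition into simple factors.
A_6 ⊕ F_4

The diagram associated to this matrix has two connected components: the simple roots {alpha_1, alpha_2, alpha_5, alpha_6, alpha_7, alpha_10} form a chain of 6 nodes with single edges (A_6), and {alpha_3, alpha_4, alpha_8, alpha_9} form a chain of 4 nodes with a double edge between the middle two (F_4). A semisimple Lie algebra decomposes uniquely as the direct sum of simple ideals, one per connected component of its Dynkin diagram, so g ≅ A_6 ⊕ F_4 (dimension 48 + 52 = 100).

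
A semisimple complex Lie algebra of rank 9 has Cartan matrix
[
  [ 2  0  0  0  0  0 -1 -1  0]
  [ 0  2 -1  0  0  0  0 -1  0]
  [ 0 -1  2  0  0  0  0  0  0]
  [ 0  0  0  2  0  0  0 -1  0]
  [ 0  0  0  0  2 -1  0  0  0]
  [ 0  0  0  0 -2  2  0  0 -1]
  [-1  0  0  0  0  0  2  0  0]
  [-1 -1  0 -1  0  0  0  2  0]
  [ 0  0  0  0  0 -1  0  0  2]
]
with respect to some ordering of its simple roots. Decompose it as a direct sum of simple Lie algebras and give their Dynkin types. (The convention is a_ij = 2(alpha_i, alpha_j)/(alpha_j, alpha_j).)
B_3 ⊕ E_6

The diagram associated to this matrix has two connected components: the simple roots {alpha_5, alpha_6, alpha_9} form a chain of 3 nodes with a double edge at one end; the terminal node there is the unique short simple root (B_3), and {alpha_1, alpha_2, alpha_3, alpha_4, alpha_7, alpha_8} form a chain of 5 nodes with one extra node attached to the third node from one end (E_6). A semisimple Lie algebra decomposes uniquely as the direct sum of simple ideals, one per connected component of its Dynkin diagram, so g ≅ B_3 ⊕ E_6 (dimension 21 + 78 = 99).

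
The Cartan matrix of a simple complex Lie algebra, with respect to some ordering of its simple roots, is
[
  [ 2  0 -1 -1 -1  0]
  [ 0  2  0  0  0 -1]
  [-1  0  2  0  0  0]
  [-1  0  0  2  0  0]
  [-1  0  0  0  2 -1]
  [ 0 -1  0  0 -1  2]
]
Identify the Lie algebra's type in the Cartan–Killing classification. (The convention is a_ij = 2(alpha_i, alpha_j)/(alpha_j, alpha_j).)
D_6 (so(12))

The matrix has rank 6 with 2's on the diagonal. Reading the off-diagonal entries as Dynkin edges (a single edge where a_ij = a_ji = -1; a double or triple edge where a_ij * a_ji = 2 or 3), the diagram is a chain of 4 nodes with a fork of two nodes at one end (D_6). One simple-root ordering that puts it in standard form is (alpha_2, alpha_6, alpha_5, alpha_1, alpha_3, alpha_4). So the algebra is type D_6, i.e. so(12).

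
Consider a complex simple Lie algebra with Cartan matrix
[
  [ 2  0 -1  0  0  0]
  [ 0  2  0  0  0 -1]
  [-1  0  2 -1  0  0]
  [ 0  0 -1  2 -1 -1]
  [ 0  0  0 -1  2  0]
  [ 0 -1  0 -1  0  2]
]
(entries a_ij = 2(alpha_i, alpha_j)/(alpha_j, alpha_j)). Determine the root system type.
The matrix has rank 6 with 2's on the diagonal. Reading the off-diagonal entries as Dynkin edges (a single edge where a_ij = a_ji = -1; a double or triple edge where a_ij * a_ji = 2 or 3), the diagram is a chain of 5 nodes with one extra node attached to the third node from one end (E_6). One simple-root ordering that puts it in standard form is (alpha_2, alpha_5, alpha_6, alpha_4, alpha_3, alpha_1). So the algebra is type E_6.

type E_6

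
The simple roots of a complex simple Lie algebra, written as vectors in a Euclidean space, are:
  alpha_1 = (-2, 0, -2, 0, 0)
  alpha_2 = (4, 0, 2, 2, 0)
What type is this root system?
Compute the Cartan integers a_ij = 2(alpha_i, alpha_j)/(alpha_j, alpha_j); the resulting 2x2 Cartan matrix is
[[2, -1], [-3, 2]].
The roots have two lengths (squared-length ratio 3:1); the short ones are alpha_{1}. The associated Dynkin diagram is two nodes joined by a triple edge (G_2), so the type is G_2.

G_2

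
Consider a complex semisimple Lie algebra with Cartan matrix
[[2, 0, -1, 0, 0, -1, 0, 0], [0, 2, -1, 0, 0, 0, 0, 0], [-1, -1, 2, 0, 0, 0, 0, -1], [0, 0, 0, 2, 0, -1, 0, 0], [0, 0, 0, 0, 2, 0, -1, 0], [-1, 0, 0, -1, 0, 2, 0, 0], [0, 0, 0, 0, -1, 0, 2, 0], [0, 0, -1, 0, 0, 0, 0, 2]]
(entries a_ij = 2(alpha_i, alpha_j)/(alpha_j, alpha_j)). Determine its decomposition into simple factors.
A2 + D6

The diagram associated to this matrix has two connected components: the simple roots {alpha_5, alpha_7} form a chain of 2 nodes with single edges (A_2), and {alpha_1, alpha_2, alpha_3, alpha_4, alpha_6, alpha_8} form a chain of 4 nodes with a fork of two nodes at one end (D_6). A semisimple Lie algebra decomposes uniquely as the direct sum of simple ideals, one per connected component of its Dynkin diagram, so g ≅ A_2 ⊕ D_6 (dimension 8 + 66 = 74).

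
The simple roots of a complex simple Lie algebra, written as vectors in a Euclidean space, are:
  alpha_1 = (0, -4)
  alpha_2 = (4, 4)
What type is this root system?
Compute the Cartan integers a_ij = 2(alpha_i, alpha_j)/(alpha_j, alpha_j); the resulting 2x2 Cartan matrix is
[[2, -1], [-2, 2]].
The roots have two lengths (squared-length ratio 2:1); the short ones are alpha_{1}. The associated Dynkin diagram is a chain of 2 nodes with a double edge at one end; the terminal node there is the unique short simple root (B_2), so the type is B_2 (the algebra so(5)).

B2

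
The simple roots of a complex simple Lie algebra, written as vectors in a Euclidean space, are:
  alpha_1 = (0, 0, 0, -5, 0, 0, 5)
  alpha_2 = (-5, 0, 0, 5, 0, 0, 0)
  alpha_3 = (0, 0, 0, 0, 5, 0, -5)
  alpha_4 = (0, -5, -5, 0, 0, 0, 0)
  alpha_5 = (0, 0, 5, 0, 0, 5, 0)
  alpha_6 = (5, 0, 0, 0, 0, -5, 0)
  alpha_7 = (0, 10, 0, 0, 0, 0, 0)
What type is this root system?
Compute the Cartan integers a_ij = 2(alpha_i, alpha_j)/(alpha_j, alpha_j); the resulting 7x7 Cartan matrix is
[[2, -1, -1, 0, 0, 0, 0], [-1, 2, 0, 0, 0, -1, 0], [-1, 0, 2, 0, 0, 0, 0], [0, 0, 0, 2, -1, 0, -1], [0, 0, 0, -1, 2, -1, 0], [0, -1, 0, 0, -1, 2, 0], [0, 0, 0, -2, 0, 0, 2]].
The roots have two lengths (squared-length ratio 2:1); the short ones are alpha_{1,2,3,4,5,6}. The associated Dynkin diagram is a chain of 7 nodes with a double edge at one end; the terminal node there is the unique long simple root (C_7), so the type is C_7 (the algebra sp(14)).

C_7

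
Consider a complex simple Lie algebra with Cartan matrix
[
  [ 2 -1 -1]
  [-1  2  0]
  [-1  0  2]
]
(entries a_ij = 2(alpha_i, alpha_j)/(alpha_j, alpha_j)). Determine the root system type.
The matrix has rank 3 with 2's on the diagonal. Reading the off-diagonal entries as Dynkin edges (a single edge where a_ij = a_ji = -1; a double or triple edge where a_ij * a_ji = 2 or 3), the diagram is a chain of 3 nodes with single edges (A_3). One simple-root ordering that puts it in standard form is (alpha_3, alpha_1, alpha_2). So the algebra is type A_3, i.e. sl(4).

A_3 (sl(4))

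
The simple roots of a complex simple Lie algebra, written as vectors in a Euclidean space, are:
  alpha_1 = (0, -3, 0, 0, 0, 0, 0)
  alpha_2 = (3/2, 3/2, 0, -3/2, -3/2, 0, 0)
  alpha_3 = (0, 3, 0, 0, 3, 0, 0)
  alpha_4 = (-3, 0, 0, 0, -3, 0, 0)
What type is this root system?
F_4

Compute the Cartan integers a_ij = 2(alpha_i, alpha_j)/(alpha_j, alpha_j); the resulting 4x4 Cartan matrix is
[[2, -1, -1, 0], [-1, 2, 0, 0], [-2, 0, 2, -1], [0, 0, -1, 2]].
The roots have two lengths (squared-length ratio 2:1); the short ones are alpha_{1,2}. The associated Dynkin diagram is a chain of 4 nodes with a double edge between the middle two (F_4), so the type is F_4.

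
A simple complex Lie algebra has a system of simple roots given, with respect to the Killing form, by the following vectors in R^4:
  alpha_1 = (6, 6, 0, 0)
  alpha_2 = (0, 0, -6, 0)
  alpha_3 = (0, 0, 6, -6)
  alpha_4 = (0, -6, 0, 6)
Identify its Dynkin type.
B_4

Compute the Cartan integers a_ij = 2(alpha_i, alpha_j)/(alpha_j, alpha_j); the resulting 4x4 Cartan matrix is
[[2, 0, 0, -1], [0, 2, -1, 0], [0, -2, 2, -1], [-1, 0, -1, 2]].
The roots have two lengths (squared-length ratio 2:1); the short ones are alpha_{2}. The associated Dynkin diagram is a chain of 4 nodes with a double edge at one end; the terminal node there is the unique short simple root (B_4), so the type is B_4 (the algebra so(9)).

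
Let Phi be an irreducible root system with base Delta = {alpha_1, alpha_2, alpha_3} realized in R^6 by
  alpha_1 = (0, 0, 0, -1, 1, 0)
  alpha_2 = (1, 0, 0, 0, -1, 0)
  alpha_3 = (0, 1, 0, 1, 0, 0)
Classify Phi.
Compute the Cartan integers a_ij = 2(alpha_i, alpha_j)/(alpha_j, alpha_j); the resulting 3x3 Cartan matrix is
[[2, -1, -1], [-1, 2, 0], [-1, 0, 2]].
All simple roots have the same length, so the diagram is simply laced. The associated Dynkin diagram is a chain of 3 nodes with single edges (A_3), so the type is A_3 (the algebra sl(4)).

A_3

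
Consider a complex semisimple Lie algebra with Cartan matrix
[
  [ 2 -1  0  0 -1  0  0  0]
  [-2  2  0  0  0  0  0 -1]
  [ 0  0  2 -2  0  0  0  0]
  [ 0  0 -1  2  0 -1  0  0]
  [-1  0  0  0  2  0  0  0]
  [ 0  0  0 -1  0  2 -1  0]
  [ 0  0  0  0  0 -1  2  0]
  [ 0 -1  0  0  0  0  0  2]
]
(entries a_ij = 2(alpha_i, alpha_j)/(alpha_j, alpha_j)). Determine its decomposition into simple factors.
The diagram associated to this matrix has two connected components: the simple roots {alpha_3, alpha_4, alpha_6, alpha_7} form a chain of 4 nodes with a double edge at one end; the terminal node there is the unique long simple root (C_4), and {alpha_1, alpha_2, alpha_5, alpha_8} form a chain of 4 nodes with a double edge between the middle two (F_4). A semisimple Lie algebra decomposes uniquely as the direct sum of simple ideals, one per connected component of its Dynkin diagram, so g ≅ C_4 ⊕ F_4 (dimension 36 + 52 = 88).

C_4 (sp(8)) + F_4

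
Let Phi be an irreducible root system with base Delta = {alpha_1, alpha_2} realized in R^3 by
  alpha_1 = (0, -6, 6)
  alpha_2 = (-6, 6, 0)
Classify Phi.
Compute the Cartan integers a_ij = 2(alpha_i, alpha_j)/(alpha_j, alpha_j); the resulting 2x2 Cartan matrix is
[[2, -1], [-1, 2]].
All simple roots have the same length, so the diagram is simply laced. The associated Dynkin diagram is a chain of 2 nodes with single edges (A_2), so the type is A_2 (the algebra sl(3)).

A_2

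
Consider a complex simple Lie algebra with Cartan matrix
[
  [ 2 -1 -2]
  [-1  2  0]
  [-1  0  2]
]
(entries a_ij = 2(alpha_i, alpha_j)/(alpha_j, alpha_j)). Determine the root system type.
B_3

The matrix has rank 3 with 2's on the diagonal. Reading the off-diagonal entries as Dynkin edges (a single edge where a_ij = a_ji = -1; a double or triple edge where a_ij * a_ji = 2 or 3), the diagram is a chain of 3 nodes with a double edge at one end; the terminal node there is the unique short simple root (B_3). One simple-root ordering that puts it in standard form is (alpha_2, alpha_1, alpha_3). So the algebra is type B_3, i.e. so(7).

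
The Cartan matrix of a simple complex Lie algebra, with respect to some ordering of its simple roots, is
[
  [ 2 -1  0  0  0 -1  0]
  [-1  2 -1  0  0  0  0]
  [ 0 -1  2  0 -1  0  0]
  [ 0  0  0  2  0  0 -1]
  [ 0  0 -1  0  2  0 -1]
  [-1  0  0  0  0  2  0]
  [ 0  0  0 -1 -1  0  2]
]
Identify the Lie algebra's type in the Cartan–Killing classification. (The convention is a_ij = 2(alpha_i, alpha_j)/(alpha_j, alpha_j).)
A_7

The matrix has rank 7 with 2's on the diagonal. Reading the off-diagonal entries as Dynkin edges (a single edge where a_ij = a_ji = -1; a double or triple edge where a_ij * a_ji = 2 or 3), the diagram is a chain of 7 nodes with single edges (A_7). One simple-root ordering that puts it in standard form is (alpha_4, alpha_7, alpha_5, alpha_3, alpha_2, alpha_1, alpha_6). So the algebra is type A_7, i.e. sl(8).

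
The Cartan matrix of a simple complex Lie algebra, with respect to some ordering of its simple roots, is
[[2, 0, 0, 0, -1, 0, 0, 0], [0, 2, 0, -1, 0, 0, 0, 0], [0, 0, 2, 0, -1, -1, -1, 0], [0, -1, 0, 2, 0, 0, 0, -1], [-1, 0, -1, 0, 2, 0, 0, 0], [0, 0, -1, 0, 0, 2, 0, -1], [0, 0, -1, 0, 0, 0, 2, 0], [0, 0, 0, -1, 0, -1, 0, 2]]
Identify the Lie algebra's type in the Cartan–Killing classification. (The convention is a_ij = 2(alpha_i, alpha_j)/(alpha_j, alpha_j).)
E_8

The matrix has rank 8 with 2's on the diagonal. Reading the off-diagonal entries as Dynkin edges (a single edge where a_ij = a_ji = -1; a double or triple edge where a_ij * a_ji = 2 or 3), the diagram is a chain of 7 nodes with one extra node attached to the third node from one end (E_8). One simple-root ordering that puts it in standard form is (alpha_1, alpha_7, alpha_5, alpha_3, alpha_6, alpha_8, alpha_4, alpha_2). So the algebra is type E_8.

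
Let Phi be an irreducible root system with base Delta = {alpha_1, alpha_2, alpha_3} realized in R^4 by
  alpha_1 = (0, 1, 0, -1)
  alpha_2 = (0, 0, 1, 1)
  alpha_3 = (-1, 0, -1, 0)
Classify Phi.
Compute the Cartan integers a_ij = 2(alpha_i, alpha_j)/(alpha_j, alpha_j); the resulting 3x3 Cartan matrix is
[[2, -1, 0], [-1, 2, -1], [0, -1, 2]].
All simple roots have the same length, so the diagram is simply laced. The associated Dynkin diagram is a chain of 3 nodes with single edges (A_3), so the type is A_3 (the algebra sl(4)).

A_3 (sl(4))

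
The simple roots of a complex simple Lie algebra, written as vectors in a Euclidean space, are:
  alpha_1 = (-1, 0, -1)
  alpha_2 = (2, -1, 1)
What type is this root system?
Compute the Cartan integers a_ij = 2(alpha_i, alpha_j)/(alpha_j, alpha_j); the resulting 2x2 Cartan matrix is
[[2, -1], [-3, 2]].
The roots have two lengths (squared-length ratio 3:1); the short ones are alpha_{1}. The associated Dynkin diagram is two nodes joined by a triple edge (G_2), so the type is G_2.

type G_2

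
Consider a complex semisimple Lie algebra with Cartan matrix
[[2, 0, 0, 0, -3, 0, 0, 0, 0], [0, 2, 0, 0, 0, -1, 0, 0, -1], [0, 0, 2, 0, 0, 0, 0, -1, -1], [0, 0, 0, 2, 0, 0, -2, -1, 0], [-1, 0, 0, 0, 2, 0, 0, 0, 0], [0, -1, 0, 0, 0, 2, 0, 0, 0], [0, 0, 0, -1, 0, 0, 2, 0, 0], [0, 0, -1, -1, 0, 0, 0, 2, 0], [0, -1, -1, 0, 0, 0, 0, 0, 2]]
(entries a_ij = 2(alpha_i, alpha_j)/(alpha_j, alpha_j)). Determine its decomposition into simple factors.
type B_7 ⊕ type G_2

The diagram associated to this matrix has two connected components: the simple roots {alpha_2, alpha_3, alpha_4, alpha_6, alpha_7, alpha_8, alpha_9} form a chain of 7 nodes with a double edge at one end; the terminal node there is the unique short simple root (B_7), and {alpha_1, alpha_5} form two nodes joined by a triple edge (G_2). A semisimple Lie algebra decomposes uniquely as the direct sum of simple ideals, one per connected component of its Dynkin diagram, so g ≅ B_7 ⊕ G_2 (dimension 105 + 14 = 119).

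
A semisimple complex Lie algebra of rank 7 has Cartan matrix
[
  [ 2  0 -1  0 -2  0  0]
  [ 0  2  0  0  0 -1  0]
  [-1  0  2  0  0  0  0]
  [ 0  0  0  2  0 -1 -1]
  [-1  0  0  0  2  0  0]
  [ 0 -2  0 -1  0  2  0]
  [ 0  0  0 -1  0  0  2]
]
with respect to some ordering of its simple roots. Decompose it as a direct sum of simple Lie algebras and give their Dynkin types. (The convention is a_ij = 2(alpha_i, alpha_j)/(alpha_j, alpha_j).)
B3 + B4

The diagram associated to this matrix has two connected components: the simple roots {alpha_1, alpha_3, alpha_5} form a chain of 3 nodes with a double edge at one end; the terminal node there is the unique short simple root (B_3), and {alpha_2, alpha_4, alpha_6, alpha_7} form a chain of 4 nodes with a double edge at one end; the terminal node there is the unique short simple root (B_4). A semisimple Lie algebra decomposes uniquely as the direct sum of simple ideals, one per connected component of its Dynkin diagram, so g ≅ B_3 ⊕ B_4 (dimension 21 + 36 = 57).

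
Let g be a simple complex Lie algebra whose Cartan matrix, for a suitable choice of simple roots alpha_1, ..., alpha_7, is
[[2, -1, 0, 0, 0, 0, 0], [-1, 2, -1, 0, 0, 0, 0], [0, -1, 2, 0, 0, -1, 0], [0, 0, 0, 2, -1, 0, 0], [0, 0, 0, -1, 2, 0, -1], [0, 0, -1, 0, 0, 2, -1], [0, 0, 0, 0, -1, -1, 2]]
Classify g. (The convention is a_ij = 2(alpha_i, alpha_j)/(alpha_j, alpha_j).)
type A_7

The matrix has rank 7 with 2's on the diagonal. Reading the off-diagonal entries as Dynkin edges (a single edge where a_ij = a_ji = -1; a double or triple edge where a_ij * a_ji = 2 or 3), the diagram is a chain of 7 nodes with single edges (A_7). One simple-root ordering that puts it in standard form is (alpha_4, alpha_5, alpha_7, alpha_6, alpha_3, alpha_2, alpha_1). So the algebra is type A_7, i.e. sl(8).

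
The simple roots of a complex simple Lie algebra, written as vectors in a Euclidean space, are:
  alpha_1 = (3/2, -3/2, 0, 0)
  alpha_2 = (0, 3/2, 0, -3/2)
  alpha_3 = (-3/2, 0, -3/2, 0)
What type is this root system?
A_3

Compute the Cartan integers a_ij = 2(alpha_i, alpha_j)/(alpha_j, alpha_j); the resulting 3x3 Cartan matrix is
[[2, -1, -1], [-1, 2, 0], [-1, 0, 2]].
All simple roots have the same length, so the diagram is simply laced. The associated Dynkin diagram is a chain of 3 nodes with single edges (A_3), so the type is A_3 (the algebra sl(4)).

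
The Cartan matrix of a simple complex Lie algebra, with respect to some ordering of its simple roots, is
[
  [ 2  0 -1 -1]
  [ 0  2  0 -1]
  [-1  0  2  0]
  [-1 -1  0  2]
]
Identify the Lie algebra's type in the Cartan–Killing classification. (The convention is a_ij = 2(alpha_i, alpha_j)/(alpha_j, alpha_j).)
type A_4

The matrix has rank 4 with 2's on the diagonal. Reading the off-diagonal entries as Dynkin edges (a single edge where a_ij = a_ji = -1; a double or triple edge where a_ij * a_ji = 2 or 3), the diagram is a chain of 4 nodes with single edges (A_4). One simple-root ordering that puts it in standard form is (alpha_3, alpha_1, alpha_4, alpha_2). So the algebra is type A_4, i.e. sl(5).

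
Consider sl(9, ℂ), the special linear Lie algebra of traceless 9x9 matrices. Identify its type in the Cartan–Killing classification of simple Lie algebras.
This is sl(9), which has dimension 9^2 - 1 = 80 and rank 9 - 1 = 8 (a Cartan subalgebra is the diagonal traceless matrices). In the classification of classical Lie algebras, the special linear algebra sl(n+1) has type A_n; here n = 8, so the Dynkin diagram is a chain of 8 nodes with single edges (A_8). Hence the type is A_8.

type A_8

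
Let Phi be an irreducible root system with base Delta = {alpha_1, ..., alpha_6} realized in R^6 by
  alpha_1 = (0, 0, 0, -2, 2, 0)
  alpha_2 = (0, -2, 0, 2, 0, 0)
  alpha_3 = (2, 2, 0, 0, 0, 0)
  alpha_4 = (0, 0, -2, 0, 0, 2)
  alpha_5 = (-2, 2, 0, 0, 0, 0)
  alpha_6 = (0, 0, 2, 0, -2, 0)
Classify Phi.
Compute the Cartan integers a_ij = 2(alpha_i, alpha_j)/(alpha_j, alpha_j); the resulting 6x6 Cartan matrix is
[[2, -1, 0, 0, 0, -1], [-1, 2, -1, 0, -1, 0], [0, -1, 2, 0, 0, 0], [0, 0, 0, 2, 0, -1], [0, -1, 0, 0, 2, 0], [-1, 0, 0, -1, 0, 2]].
All simple roots have the same length, so the diagram is simply laced. The associated Dynkin diagram is a chain of 4 nodes with a fork of two nodes at one end (D_6), so the type is D_6 (the algebra so(12)).

D6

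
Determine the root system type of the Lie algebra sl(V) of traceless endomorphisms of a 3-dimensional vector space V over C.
This is sl(3), which has dimension 3^2 - 1 = 8 and rank 3 - 1 = 2 (a Cartan subalgebra is the diagonal traceless matrices). In the classification of classical Lie algebras, the special linear algebra sl(n+1) has type A_n; here n = 2, so the Dynkin diagram is a chain of 2 nodes with single edges (A_2). Hence the type is A_2.

A_2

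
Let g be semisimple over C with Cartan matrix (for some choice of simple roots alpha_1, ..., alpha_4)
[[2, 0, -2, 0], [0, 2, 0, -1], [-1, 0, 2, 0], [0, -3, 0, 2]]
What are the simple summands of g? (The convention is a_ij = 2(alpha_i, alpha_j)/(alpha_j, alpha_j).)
The diagram associated to this matrix has two connected components: the simple roots {alpha_1, alpha_3} form a chain of 2 nodes with a double edge at one end; the terminal node there is the unique short simple root (B_2), and {alpha_2, alpha_4} form two nodes joined by a triple edge (G_2). A semisimple Lie algebra decomposes uniquely as the direct sum of simple ideals, one per connected component of its Dynkin diagram, so g ≅ B_2 ⊕ G_2 (dimension 10 + 14 = 24).

type B_2 ⊕ type G_2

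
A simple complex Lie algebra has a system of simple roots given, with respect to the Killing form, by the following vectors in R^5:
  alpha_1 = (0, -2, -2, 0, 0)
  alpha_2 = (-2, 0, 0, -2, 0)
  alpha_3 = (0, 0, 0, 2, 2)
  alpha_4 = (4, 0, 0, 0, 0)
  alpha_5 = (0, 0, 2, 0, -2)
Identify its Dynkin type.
Compute the Cartan integers a_ij = 2(alpha_i, alpha_j)/(alpha_j, alpha_j); the resulting 5x5 Cartan matrix is
[[2, 0, 0, 0, -1], [0, 2, -1, -1, 0], [0, -1, 2, 0, -1], [0, -2, 0, 2, 0], [-1, 0, -1, 0, 2]].
The roots have two lengths (squared-length ratio 2:1); the short ones are alpha_{1,2,3,5}. The associated Dynkin diagram is a chain of 5 nodes with a double edge at one end; the terminal node there is the unique long simple root (C_5), so the type is C_5 (the algebra sp(10)).

C_5 (sp(10))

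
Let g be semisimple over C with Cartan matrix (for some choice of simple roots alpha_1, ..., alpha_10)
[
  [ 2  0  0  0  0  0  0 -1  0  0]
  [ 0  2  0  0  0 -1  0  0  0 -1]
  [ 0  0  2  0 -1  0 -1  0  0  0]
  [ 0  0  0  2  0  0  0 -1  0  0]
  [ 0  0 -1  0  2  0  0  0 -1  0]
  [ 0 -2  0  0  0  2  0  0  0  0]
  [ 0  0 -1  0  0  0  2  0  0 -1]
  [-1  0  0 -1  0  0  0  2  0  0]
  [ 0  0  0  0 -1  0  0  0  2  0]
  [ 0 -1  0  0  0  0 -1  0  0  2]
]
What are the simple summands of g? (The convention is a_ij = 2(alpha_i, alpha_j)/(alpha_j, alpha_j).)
type A_3 ⊕ type C_7

The diagram associated to this matrix has two connected components: the simple roots {alpha_1, alpha_4, alpha_8} form a chain of 3 nodes with single edges (A_3), and {alpha_2, alpha_3, alpha_5, alpha_6, alpha_7, alpha_9, alpha_10} form a chain of 7 nodes with a double edge at one end; the terminal node there is the unique long simple root (C_7). A semisimple Lie algebra decomposes uniquely as the direct sum of simple ideals, one per connected component of its Dynkin diagram, so g ≅ A_3 ⊕ C_7 (dimension 15 + 105 = 120).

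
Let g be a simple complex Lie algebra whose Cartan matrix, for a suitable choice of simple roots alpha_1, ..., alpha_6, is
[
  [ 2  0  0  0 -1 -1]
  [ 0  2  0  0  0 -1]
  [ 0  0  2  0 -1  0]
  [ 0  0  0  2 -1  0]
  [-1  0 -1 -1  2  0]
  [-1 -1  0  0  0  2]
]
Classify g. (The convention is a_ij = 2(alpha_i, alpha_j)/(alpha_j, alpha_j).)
The matrix has rank 6 with 2's on the diagonal. Reading the off-diagonal entries as Dynkin edges (a single edge where a_ij = a_ji = -1; a double or triple edge where a_ij * a_ji = 2 or 3), the diagram is a chain of 4 nodes with a fork of two nodes at one end (D_6). One simple-root ordering that puts it in standard form is (alpha_2, alpha_6, alpha_1, alpha_5, alpha_4, alpha_3). So the algebra is type D_6, i.e. so(12).

type D_6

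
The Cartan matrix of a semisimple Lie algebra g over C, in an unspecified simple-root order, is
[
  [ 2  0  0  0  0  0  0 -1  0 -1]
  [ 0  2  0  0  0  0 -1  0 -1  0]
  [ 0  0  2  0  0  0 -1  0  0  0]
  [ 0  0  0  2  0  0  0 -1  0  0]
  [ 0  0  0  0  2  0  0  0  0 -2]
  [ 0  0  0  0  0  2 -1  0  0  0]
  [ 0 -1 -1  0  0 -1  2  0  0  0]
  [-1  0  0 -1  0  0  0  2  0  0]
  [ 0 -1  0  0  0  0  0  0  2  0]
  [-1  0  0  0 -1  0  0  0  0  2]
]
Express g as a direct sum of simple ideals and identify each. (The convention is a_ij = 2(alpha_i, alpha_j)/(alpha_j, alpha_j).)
The diagram associated to this matrix has two connected components: the simple roots {alpha_1, alpha_4, alpha_5, alpha_8, alpha_10} form a chain of 5 nodes with a double edge at one end; the terminal node there is the unique long simple root (C_5), and {alpha_2, alpha_3, alpha_6, alpha_7, alpha_9} form a chain of 3 nodes with a fork of two nodes at one end (D_5). A semisimple Lie algebra decomposes uniquely as the direct sum of simple ideals, one per connected component of its Dynkin diagram, so g ≅ C_5 ⊕ D_5 (dimension 55 + 45 = 100).

C_5 + D_5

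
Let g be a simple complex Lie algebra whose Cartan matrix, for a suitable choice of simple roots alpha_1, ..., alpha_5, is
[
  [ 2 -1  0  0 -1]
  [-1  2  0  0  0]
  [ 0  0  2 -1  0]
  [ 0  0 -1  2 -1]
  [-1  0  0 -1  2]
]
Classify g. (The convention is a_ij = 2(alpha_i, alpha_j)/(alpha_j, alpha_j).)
The matrix has rank 5 with 2's on the diagonal. Reading the off-diagonal entries as Dynkin edges (a single edge where a_ij = a_ji = -1; a double or triple edge where a_ij * a_ji = 2 or 3), the diagram is a chain of 5 nodes with single edges (A_5). One simple-root ordering that puts it in standard form is (alpha_3, alpha_4, alpha_5, alpha_1, alpha_2). So the algebra is type A_5, i.e. sl(6).

A5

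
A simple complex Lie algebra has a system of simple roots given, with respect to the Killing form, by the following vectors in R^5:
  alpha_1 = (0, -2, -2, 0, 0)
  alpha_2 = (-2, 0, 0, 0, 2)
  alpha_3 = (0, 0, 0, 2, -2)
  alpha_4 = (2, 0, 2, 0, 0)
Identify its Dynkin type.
A_4

Compute the Cartan integers a_ij = 2(alpha_i, alpha_j)/(alpha_j, alpha_j); the resulting 4x4 Cartan matrix is
[[2, 0, 0, -1], [0, 2, -1, -1], [0, -1, 2, 0], [-1, -1, 0, 2]].
All simple roots have the same length, so the diagram is simply laced. The associated Dynkin diagram is a chain of 4 nodes with single edges (A_4), so the type is A_4 (the algebra sl(5)).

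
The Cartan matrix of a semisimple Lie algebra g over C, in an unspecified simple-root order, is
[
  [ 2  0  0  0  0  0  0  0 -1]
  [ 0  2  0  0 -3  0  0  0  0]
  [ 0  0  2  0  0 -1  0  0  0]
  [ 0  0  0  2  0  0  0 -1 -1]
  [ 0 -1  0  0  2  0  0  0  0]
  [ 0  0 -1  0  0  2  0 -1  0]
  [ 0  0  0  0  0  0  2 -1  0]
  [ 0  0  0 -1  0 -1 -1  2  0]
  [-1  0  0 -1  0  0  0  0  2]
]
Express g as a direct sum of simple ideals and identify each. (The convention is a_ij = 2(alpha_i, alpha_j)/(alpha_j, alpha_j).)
E_7 ⊕ G_2

The diagram associated to this matrix has two connected components: the simple roots {alpha_1, alpha_3, alpha_4, alpha_6, alpha_7, alpha_8, alpha_9} form a chain of 6 nodes with one extra node attached to the third node from one end (E_7), and {alpha_2, alpha_5} form two nodes joined by a triple edge (G_2). A semisimple Lie algebra decomposes uniquely as the direct sum of simple ideals, one per connected component of its Dynkin diagram, so g ≅ E_7 ⊕ G_2 (dimension 133 + 14 = 147).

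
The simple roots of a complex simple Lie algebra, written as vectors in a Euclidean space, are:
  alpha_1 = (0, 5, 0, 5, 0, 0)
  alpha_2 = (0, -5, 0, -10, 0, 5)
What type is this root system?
type G_2

Compute the Cartan integers a_ij = 2(alpha_i, alpha_j)/(alpha_j, alpha_j); the resulting 2x2 Cartan matrix is
[[2, -1], [-3, 2]].
The roots have two lengths (squared-length ratio 3:1); the short ones are alpha_{1}. The associated Dynkin diagram is two nodes joined by a triple edge (G_2), so the type is G_2.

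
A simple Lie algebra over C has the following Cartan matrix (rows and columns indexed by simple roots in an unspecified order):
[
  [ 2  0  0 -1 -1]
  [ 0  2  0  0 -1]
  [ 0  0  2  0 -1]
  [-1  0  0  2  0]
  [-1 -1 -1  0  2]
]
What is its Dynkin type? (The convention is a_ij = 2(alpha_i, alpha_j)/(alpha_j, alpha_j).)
The matrix has rank 5 with 2's on the diagonal. Reading the off-diagonal entries as Dynkin edges (a single edge where a_ij = a_ji = -1; a double or triple edge where a_ij * a_ji = 2 or 3), the diagram is a chain of 3 nodes with a fork of two nodes at one end (D_5). One simple-root ordering that puts it in standard form is (alpha_4, alpha_1, alpha_5, alpha_2, alpha_3). So the algebra is type D_5, i.e. so(10).

type D_5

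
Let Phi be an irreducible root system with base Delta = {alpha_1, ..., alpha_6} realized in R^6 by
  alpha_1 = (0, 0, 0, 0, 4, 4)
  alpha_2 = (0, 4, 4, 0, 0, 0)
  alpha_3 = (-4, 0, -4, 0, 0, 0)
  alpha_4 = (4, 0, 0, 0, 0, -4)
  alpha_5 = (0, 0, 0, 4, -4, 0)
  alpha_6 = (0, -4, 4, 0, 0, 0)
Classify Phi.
D6

Compute the Cartan integers a_ij = 2(alpha_i, alpha_j)/(alpha_j, alpha_j); the resulting 6x6 Cartan matrix is
[[2, 0, 0, -1, -1, 0], [0, 2, -1, 0, 0, 0], [0, -1, 2, -1, 0, -1], [-1, 0, -1, 2, 0, 0], [-1, 0, 0, 0, 2, 0], [0, 0, -1, 0, 0, 2]].
All simple roots have the same length, so the diagram is simply laced. The associated Dynkin diagram is a chain of 4 nodes with a fork of two nodes at one end (D_6), so the type is D_6 (the algebra so(12)).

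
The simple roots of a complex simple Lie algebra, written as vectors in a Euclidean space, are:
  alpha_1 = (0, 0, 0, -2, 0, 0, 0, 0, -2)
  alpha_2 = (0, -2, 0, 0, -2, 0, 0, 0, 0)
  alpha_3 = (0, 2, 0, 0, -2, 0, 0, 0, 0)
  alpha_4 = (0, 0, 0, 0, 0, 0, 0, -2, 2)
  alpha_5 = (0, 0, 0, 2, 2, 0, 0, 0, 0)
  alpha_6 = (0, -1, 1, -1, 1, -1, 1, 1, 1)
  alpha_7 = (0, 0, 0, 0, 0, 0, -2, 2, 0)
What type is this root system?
E7

Compute the Cartan integers a_ij = 2(alpha_i, alpha_j)/(alpha_j, alpha_j); the resulting 7x7 Cartan matrix is
[[2, 0, 0, -1, -1, 0, 0], [0, 2, 0, 0, -1, 0, 0], [0, 0, 2, 0, -1, -1, 0], [-1, 0, 0, 2, 0, 0, -1], [-1, -1, -1, 0, 2, 0, 0], [0, 0, -1, 0, 0, 2, 0], [0, 0, 0, -1, 0, 0, 2]].
All simple roots have the same length, so the diagram is simply laced. The associated Dynkin diagram is a chain of 6 nodes with one extra node attached to the third node from one end (E_7), so the type is E_7.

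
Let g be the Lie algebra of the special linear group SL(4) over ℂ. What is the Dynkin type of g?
This is sl(4), which has dimension 4^2 - 1 = 15 and rank 4 - 1 = 3 (a Cartan subalgebra is the diagonal traceless matrices). In the classification of classical Lie algebras, the special linear algebra sl(n+1) has type A_n; here n = 3, so the Dynkin diagram is a chain of 3 nodes with single edges (A_3). Hence the type is A_3.

A_3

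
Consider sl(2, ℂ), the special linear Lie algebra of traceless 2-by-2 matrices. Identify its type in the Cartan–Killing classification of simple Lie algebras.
This is sl(2), which has dimension 2^2 - 1 = 3 and rank 2 - 1 = 1 (a Cartan subalgebra is the diagonal traceless matrices). In the classification of classical Lie algebras, the special linear algebra sl(n+1) has type A_n; here n = 1, so the Dynkin diagram is a chain of 1 nodes with single edges (A_1). Hence the type is A_1.

type A_1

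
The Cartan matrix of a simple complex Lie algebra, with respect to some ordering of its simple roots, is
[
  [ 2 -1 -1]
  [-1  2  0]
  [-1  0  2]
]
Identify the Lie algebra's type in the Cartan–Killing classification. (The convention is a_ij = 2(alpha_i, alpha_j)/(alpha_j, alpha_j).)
A3

The matrix has rank 3 with 2's on the diagonal. Reading the off-diagonal entries as Dynkin edges (a single edge where a_ij = a_ji = -1; a double or triple edge where a_ij * a_ji = 2 or 3), the diagram is a chain of 3 nodes with single edges (A_3). One simple-root ordering that puts it in standard form is (alpha_2, alpha_1, alpha_3). So the algebra is type A_3, i.e. sl(4).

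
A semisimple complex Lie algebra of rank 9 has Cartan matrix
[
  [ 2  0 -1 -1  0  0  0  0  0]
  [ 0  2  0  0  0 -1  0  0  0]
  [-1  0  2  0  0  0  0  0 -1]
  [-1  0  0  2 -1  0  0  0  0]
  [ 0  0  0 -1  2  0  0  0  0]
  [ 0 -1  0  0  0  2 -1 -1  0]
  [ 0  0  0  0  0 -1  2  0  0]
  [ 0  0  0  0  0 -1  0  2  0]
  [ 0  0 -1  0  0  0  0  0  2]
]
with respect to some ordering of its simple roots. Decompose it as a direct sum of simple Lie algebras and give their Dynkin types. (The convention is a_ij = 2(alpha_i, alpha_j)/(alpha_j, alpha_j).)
A_5 (sl(6)) ⊕ D_4 (so(8))

The diagram associated to this matrix has two connected components: the simple roots {alpha_1, alpha_3, alpha_4, alpha_5, alpha_9} form a chain of 5 nodes with single edges (A_5), and {alpha_2, alpha_6, alpha_7, alpha_8} form a chain of 2 nodes with a fork of two nodes at one end (D_4). A semisimple Lie algebra decomposes uniquely as the direct sum of simple ideals, one per connected component of its Dynkin diagram, so g ≅ A_5 ⊕ D_4 (dimension 35 + 28 = 63).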